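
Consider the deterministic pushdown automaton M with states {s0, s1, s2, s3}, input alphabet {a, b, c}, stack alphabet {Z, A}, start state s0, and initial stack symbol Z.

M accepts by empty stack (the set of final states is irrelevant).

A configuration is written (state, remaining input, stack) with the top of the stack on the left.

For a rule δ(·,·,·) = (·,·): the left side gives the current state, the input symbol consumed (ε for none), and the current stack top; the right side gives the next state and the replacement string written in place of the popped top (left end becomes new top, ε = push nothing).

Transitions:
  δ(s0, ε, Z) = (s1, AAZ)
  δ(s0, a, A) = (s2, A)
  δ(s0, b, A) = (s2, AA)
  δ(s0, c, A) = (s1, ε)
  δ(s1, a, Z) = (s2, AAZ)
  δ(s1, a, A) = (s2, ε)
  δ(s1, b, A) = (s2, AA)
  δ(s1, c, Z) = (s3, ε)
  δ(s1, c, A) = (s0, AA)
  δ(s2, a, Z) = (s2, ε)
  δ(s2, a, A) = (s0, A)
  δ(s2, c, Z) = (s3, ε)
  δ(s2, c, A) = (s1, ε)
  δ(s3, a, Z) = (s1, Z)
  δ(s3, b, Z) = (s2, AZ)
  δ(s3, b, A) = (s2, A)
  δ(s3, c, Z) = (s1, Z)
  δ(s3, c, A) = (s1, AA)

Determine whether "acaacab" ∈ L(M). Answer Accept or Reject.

(s0, acaacab, Z)
  ε-move, top Z: go to s1, push AAZ → (s1, acaacab, AAZ)
  read a, top A: go to s2, push ε → (s2, caacab, AZ)
  read c, top A: go to s1, push ε → (s1, aacab, Z)
  read a, top Z: go to s2, push AAZ → (s2, acab, AAZ)
  read a, top A: go to s0, push A → (s0, cab, AAZ)
  read c, top A: go to s1, push ε → (s1, ab, AZ)
  read a, top A: go to s2, push ε → (s2, b, Z)
No transition applies at (s2, b, Z); input not fully consumed.

Reject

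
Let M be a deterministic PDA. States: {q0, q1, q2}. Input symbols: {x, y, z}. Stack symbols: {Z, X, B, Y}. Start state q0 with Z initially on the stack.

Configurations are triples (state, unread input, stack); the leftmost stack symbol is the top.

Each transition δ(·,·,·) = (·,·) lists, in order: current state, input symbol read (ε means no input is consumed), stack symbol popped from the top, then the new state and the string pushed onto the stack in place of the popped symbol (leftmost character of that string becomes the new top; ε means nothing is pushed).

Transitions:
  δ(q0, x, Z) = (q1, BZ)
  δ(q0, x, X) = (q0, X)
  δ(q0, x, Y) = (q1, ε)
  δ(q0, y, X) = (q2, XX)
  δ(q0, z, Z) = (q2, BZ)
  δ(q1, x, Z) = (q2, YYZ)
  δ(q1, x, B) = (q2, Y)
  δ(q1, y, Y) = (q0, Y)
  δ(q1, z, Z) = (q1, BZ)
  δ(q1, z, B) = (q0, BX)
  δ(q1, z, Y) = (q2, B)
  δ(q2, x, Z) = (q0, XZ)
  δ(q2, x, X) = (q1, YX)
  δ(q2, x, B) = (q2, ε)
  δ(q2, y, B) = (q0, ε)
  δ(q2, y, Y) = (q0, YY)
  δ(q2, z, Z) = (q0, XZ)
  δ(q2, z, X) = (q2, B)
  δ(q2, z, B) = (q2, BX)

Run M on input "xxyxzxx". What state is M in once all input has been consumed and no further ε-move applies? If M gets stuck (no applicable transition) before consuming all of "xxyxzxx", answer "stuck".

(q0, xxyxzxx, Z) ⊢ (q1, xyxzxx, BZ) ⊢ (q2, yxzxx, YZ) ⊢ (q0, xzxx, YYZ) ⊢ (q1, zxx, YZ) ⊢ (q2, xx, BZ) ⊢ (q2, x, Z) ⊢ (q0, ε, XZ)
All input consumed; M is in state q0.

q0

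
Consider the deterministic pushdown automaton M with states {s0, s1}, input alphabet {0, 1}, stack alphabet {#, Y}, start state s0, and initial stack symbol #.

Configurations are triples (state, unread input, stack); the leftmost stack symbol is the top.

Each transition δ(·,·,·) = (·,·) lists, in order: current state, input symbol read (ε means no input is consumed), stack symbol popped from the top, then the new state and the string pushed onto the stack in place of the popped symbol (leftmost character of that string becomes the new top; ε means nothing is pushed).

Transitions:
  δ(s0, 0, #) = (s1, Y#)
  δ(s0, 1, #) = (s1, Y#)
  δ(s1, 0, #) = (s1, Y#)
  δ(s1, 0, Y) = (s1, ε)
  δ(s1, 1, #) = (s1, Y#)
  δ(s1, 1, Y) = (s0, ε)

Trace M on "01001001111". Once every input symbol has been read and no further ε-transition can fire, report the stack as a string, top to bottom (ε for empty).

(s0, 01001001111, #)
  read 0, top #: go to s1, push Y# → (s1, 1001001111, Y#)
  read 1, top Y: go to s0, push ε → (s0, 001001111, #)
  read 0, top #: go to s1, push Y# → (s1, 01001111, Y#)
  read 0, top Y: go to s1, push ε → (s1, 1001111, #)
  read 1, top #: go to s1, push Y# → (s1, 001111, Y#)
  read 0, top Y: go to s1, push ε → (s1, 01111, #)
  read 0, top #: go to s1, push Y# → (s1, 1111, Y#)
  read 1, top Y: go to s0, push ε → (s0, 111, #)
  read 1, top #: go to s1, push Y# → (s1, 11, Y#)
  read 1, top Y: go to s0, push ε → (s0, 1, #)
  read 1, top #: go to s1, push Y# → (s1, ε, Y#)
All input consumed in state s1 with stack Y#.

Y#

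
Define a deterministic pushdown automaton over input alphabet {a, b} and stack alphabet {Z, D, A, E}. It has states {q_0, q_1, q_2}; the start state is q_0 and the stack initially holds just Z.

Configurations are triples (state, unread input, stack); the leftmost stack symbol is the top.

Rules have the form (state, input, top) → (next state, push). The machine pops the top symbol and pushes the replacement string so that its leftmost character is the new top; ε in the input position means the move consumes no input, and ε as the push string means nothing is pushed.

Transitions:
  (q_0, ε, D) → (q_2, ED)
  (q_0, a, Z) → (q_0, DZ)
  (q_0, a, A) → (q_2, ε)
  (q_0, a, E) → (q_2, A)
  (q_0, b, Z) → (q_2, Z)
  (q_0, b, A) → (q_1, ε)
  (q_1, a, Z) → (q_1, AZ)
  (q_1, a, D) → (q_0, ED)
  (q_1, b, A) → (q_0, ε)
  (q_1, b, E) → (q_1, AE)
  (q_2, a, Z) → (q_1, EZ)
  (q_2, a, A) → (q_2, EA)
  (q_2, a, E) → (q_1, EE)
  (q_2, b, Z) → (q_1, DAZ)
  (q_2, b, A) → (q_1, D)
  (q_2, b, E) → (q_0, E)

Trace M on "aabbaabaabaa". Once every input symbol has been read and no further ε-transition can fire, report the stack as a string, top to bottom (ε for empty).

(q_0, aabbaabaabaa, Z) ⊢ (q_0, abbaabaabaa, DZ) ⊢ (q_2, abbaabaabaa, EDZ) ⊢ (q_1, bbaabaabaa, EEDZ) ⊢ (q_1, baabaabaa, AEEDZ) ⊢ (q_0, aabaabaa, EEDZ) ⊢ (q_2, abaabaa, AEDZ) ⊢ (q_2, baabaa, EAEDZ) ⊢ (q_0, aabaa, EAEDZ) ⊢ (q_2, abaa, AAEDZ) ⊢ (q_2, baa, EAAEDZ) ⊢ (q_0, aa, EAAEDZ) ⊢ (q_2, a, AAAEDZ) ⊢ (q_2, ε, EAAAEDZ)
All input consumed in state q_2 with stack EAAAEDZ.

EAAAEDZ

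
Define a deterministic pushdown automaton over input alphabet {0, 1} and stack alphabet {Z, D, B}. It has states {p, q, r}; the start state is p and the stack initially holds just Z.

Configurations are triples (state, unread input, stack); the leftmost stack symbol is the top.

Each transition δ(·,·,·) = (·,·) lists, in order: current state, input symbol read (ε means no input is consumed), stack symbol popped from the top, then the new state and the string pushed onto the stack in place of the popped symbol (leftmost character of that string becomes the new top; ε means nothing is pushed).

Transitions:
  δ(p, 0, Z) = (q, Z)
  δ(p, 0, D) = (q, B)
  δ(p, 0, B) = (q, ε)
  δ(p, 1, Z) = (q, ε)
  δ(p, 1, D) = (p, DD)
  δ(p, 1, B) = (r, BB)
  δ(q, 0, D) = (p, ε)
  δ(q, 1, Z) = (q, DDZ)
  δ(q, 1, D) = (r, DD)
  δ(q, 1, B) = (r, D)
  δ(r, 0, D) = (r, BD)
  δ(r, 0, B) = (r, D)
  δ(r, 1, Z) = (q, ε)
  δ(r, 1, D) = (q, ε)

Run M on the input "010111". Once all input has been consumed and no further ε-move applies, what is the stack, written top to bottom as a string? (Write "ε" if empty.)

(p, 010111, Z) ⊢ (q, 10111, Z) ⊢ (q, 0111, DDZ) ⊢ (p, 111, DZ) ⊢ (p, 11, DDZ) ⊢ (p, 1, DDDZ) ⊢ (p, ε, DDDDZ)
All input consumed in state p with stack DDDDZ.

DDDDZ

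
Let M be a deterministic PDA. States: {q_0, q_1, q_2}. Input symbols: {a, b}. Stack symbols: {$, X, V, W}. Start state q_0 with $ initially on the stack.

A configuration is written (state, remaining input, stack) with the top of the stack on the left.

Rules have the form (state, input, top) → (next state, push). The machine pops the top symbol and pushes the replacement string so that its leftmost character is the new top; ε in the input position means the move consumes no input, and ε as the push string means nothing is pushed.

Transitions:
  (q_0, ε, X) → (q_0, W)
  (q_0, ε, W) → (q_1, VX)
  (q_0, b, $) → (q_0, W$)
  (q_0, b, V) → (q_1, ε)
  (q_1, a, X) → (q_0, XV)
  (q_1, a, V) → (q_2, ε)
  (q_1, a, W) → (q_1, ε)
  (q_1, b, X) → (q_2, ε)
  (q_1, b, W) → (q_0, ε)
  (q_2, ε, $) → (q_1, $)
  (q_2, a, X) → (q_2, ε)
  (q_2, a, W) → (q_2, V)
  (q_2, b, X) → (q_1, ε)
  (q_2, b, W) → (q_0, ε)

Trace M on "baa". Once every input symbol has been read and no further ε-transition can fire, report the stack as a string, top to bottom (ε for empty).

$

(q_0, baa, $) ⊢ (q_0, aa, W$) ⊢ (q_1, aa, VX$) ⊢ (q_2, a, X$) ⊢ (q_2, ε, $) ⊢ (q_1, ε, $)
All input consumed in state q_1 with stack $.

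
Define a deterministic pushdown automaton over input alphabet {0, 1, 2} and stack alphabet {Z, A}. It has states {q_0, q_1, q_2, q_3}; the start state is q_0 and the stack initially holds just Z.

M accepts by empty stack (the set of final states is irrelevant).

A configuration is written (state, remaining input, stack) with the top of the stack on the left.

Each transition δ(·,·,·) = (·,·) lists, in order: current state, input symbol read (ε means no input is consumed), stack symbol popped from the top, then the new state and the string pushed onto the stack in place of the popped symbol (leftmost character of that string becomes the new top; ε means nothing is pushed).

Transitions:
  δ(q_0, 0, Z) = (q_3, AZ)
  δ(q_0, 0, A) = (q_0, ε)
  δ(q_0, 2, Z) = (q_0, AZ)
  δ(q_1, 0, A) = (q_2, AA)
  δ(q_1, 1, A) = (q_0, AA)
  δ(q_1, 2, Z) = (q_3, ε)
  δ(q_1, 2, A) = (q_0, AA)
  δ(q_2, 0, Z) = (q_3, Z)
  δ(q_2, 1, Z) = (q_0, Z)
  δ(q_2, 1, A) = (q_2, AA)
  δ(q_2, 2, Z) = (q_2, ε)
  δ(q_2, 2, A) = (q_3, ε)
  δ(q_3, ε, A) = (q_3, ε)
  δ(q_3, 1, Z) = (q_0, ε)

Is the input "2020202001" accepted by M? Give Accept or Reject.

(q_0, 2020202001, Z)
  read 2, top Z: go to q_0, push AZ → (q_0, 020202001, AZ)
  read 0, top A: go to q_0, push ε → (q_0, 20202001, Z)
  read 2, top Z: go to q_0, push AZ → (q_0, 0202001, AZ)
  read 0, top A: go to q_0, push ε → (q_0, 202001, Z)
  read 2, top Z: go to q_0, push AZ → (q_0, 02001, AZ)
  read 0, top A: go to q_0, push ε → (q_0, 2001, Z)
  read 2, top Z: go to q_0, push AZ → (q_0, 001, AZ)
  read 0, top A: go to q_0, push ε → (q_0, 01, Z)
  read 0, top Z: go to q_3, push AZ → (q_3, 1, AZ)
  ε-move, top A: go to q_3, push ε → (q_3, 1, Z)
  read 1, top Z: go to q_0, push ε → (q_0, ε, ε)
All input consumed and the stack is empty.

Accept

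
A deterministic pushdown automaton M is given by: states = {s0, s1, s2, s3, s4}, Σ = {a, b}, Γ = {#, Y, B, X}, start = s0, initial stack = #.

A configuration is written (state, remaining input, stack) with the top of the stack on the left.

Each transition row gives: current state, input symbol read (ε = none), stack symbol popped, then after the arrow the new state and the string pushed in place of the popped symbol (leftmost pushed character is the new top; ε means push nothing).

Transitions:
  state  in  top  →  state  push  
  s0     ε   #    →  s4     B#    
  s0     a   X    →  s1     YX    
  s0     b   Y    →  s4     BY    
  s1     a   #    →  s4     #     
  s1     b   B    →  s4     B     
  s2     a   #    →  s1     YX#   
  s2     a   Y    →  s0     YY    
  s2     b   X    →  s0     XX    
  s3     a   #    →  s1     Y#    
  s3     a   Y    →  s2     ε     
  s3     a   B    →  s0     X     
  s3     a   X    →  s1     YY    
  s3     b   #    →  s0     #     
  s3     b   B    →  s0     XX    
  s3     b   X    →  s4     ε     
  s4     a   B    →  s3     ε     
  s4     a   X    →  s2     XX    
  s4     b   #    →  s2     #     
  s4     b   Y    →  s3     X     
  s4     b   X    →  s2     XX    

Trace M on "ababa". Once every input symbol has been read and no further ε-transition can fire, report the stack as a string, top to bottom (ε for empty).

#

(s0, ababa, #) ⊢ (s4, ababa, B#) ⊢ (s3, baba, #) ⊢ (s0, aba, #) ⊢ (s4, aba, B#) ⊢ (s3, ba, #) ⊢ (s0, a, #) ⊢ (s4, a, B#) ⊢ (s3, ε, #)
All input consumed in state s3 with stack #.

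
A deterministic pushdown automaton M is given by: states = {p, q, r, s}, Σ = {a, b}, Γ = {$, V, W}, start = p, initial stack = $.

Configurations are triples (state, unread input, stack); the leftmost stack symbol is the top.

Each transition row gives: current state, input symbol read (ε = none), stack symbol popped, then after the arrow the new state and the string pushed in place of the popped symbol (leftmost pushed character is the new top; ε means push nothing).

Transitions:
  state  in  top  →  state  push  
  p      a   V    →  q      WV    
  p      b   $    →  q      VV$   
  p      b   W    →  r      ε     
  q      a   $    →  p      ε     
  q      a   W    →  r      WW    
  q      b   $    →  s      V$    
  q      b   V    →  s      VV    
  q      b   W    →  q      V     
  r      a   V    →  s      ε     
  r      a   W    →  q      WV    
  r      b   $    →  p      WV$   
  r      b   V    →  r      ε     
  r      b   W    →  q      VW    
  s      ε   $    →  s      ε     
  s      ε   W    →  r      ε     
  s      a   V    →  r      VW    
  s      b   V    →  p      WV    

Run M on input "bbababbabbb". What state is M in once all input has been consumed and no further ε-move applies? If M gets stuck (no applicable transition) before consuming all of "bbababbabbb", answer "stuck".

(p, bbababbabbb, $) ⊢ (q, bababbabbb, VV$) ⊢ (s, ababbabbb, VVV$) ⊢ (r, babbabbb, VWVV$) ⊢ (r, abbabbb, WVV$) ⊢ (q, bbabbb, WVVV$) ⊢ (q, babbb, VVVV$) ⊢ (s, abbb, VVVVV$) ⊢ (r, bbb, VWVVVV$) ⊢ (r, bb, WVVVV$) ⊢ (q, b, VWVVVV$) ⊢ (s, ε, VVWVVVV$)
All input consumed; M is in state s.

s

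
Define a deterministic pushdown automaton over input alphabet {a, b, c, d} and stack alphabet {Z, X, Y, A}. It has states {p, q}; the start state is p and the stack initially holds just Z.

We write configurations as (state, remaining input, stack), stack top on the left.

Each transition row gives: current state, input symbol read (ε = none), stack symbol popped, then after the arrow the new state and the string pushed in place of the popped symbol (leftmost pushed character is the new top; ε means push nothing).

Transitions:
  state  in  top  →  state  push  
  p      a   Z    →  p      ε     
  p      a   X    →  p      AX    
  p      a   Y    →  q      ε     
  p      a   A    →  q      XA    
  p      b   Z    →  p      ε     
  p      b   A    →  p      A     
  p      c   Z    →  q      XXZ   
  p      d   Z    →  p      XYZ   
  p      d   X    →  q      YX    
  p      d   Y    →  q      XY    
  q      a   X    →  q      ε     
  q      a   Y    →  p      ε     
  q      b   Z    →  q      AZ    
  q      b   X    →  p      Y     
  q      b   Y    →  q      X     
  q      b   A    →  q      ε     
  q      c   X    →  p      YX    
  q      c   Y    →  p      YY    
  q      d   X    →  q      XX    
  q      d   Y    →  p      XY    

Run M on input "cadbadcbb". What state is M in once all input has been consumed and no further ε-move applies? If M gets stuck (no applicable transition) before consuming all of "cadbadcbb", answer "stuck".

(p, cadbadcbb, Z)
  read c, top Z: go to q, push XXZ → (q, adbadcbb, XXZ)
  read a, top X: go to q, push ε → (q, dbadcbb, XZ)
  read d, top X: go to q, push XX → (q, badcbb, XXZ)
  read b, top X: go to p, push Y → (p, adcbb, YXZ)
  read a, top Y: go to q, push ε → (q, dcbb, XZ)
  read d, top X: go to q, push XX → (q, cbb, XXZ)
  read c, top X: go to p, push YX → (p, bb, YXXZ)
No transition for (p, b, top Y); M blocks with input bb remaining.

stuck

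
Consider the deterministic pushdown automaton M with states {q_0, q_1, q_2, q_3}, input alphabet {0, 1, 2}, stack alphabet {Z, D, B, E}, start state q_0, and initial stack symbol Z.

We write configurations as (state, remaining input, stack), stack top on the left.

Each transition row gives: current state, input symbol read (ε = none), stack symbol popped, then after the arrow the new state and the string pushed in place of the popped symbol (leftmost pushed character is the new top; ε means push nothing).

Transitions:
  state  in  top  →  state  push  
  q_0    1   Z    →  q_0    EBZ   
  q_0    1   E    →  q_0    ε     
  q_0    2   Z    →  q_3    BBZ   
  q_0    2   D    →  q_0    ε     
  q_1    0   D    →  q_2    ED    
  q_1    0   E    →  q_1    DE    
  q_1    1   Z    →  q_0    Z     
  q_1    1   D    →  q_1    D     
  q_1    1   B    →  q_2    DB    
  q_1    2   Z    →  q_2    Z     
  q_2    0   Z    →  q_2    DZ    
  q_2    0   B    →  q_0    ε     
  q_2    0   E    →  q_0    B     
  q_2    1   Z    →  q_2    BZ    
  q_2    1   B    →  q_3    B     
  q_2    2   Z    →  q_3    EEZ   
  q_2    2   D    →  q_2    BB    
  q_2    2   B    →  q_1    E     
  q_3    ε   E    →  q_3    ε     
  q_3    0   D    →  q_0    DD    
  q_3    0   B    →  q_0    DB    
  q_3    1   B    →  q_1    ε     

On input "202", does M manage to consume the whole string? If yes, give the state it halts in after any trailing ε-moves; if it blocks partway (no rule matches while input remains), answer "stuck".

q_0

(q_0, 202, Z) ⊢ (q_3, 02, BBZ) ⊢ (q_0, 2, DBBZ) ⊢ (q_0, ε, BBZ)
All input consumed; M is in state q_0.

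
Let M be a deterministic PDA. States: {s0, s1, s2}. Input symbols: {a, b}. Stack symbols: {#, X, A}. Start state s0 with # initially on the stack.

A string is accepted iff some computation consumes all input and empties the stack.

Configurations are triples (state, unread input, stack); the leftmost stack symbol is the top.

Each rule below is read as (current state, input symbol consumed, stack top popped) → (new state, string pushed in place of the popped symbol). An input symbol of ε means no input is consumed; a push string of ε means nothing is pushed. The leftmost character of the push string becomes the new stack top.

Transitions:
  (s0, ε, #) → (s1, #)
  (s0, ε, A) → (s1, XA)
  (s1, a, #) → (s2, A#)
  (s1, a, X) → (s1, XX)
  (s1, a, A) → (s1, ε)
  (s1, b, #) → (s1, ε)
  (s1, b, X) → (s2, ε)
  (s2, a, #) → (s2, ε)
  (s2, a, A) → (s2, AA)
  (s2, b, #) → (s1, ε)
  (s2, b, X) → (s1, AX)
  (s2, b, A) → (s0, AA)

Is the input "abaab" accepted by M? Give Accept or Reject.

(s0, abaab, #)
  ε-move, top #: go to s1, push # → (s1, abaab, #)
  read a, top #: go to s2, push A# → (s2, baab, A#)
  read b, top A: go to s0, push AA → (s0, aab, AA#)
  ε-move, top A: go to s1, push XA → (s1, aab, XAA#)
  read a, top X: go to s1, push XX → (s1, ab, XXAA#)
  read a, top X: go to s1, push XX → (s1, b, XXXAA#)
  read b, top X: go to s2, push ε → (s2, ε, XXAA#)
All input consumed; stack is XXAA#, not empty, and no further ε-move applies.

Reject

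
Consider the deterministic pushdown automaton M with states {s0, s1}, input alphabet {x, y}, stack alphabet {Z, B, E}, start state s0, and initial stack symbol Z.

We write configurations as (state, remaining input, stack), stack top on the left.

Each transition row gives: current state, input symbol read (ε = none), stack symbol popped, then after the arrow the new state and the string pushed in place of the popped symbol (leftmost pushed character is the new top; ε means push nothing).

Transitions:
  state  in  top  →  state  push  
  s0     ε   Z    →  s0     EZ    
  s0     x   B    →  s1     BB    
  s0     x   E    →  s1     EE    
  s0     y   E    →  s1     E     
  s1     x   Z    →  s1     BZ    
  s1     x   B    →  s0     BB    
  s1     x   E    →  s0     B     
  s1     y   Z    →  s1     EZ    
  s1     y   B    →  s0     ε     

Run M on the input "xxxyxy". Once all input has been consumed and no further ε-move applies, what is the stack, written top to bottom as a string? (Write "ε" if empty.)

(s0, xxxyxy, Z)
  ε-move, top Z: go to s0, push EZ → (s0, xxxyxy, EZ)
  read x, top E: go to s1, push EE → (s1, xxyxy, EEZ)
  read x, top E: go to s0, push B → (s0, xyxy, BEZ)
  read x, top B: go to s1, push BB → (s1, yxy, BBEZ)
  read y, top B: go to s0, push ε → (s0, xy, BEZ)
  read x, top B: go to s1, push BB → (s1, y, BBEZ)
  read y, top B: go to s0, push ε → (s0, ε, BEZ)
All input consumed in state s0 with stack BEZ.

BEZ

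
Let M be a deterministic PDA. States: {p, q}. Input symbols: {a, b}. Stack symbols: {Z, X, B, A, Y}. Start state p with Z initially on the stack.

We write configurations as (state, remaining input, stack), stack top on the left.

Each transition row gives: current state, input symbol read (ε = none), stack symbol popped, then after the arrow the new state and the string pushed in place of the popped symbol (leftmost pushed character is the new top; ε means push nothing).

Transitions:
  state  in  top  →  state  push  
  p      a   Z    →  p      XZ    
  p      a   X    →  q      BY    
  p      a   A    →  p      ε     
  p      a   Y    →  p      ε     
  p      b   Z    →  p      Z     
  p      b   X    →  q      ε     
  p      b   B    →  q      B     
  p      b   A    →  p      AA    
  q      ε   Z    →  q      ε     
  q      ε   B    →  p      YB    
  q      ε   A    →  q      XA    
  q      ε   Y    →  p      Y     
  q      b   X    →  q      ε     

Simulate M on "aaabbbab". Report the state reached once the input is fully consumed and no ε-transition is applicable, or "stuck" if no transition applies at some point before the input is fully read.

stuck

(p, aaabbbab, Z)
  read a, top Z: go to p, push XZ → (p, aabbbab, XZ)
  read a, top X: go to q, push BY → (q, abbbab, BYZ)
  ε-move, top B: go to p, push YB → (p, abbbab, YBYZ)
  read a, top Y: go to p, push ε → (p, bbbab, BYZ)
  read b, top B: go to q, push B → (q, bbab, BYZ)
  ε-move, top B: go to p, push YB → (p, bbab, YBYZ)
No transition for (p, b, top Y); M blocks with input bbab remaining.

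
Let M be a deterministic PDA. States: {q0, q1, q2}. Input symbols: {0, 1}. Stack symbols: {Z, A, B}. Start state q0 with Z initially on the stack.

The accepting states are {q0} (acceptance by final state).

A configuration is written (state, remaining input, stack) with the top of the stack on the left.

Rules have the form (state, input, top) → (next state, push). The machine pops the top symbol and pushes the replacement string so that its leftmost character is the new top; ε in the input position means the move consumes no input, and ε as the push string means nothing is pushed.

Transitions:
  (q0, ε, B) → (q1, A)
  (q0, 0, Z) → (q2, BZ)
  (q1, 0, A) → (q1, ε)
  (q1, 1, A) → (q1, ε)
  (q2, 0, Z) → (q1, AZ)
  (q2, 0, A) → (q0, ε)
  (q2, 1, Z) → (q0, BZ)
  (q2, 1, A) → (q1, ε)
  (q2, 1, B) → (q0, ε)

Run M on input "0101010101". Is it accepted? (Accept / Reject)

(q0, 0101010101, Z) ⊢ (q2, 101010101, BZ) ⊢ (q0, 01010101, Z) ⊢ (q2, 1010101, BZ) ⊢ (q0, 010101, Z) ⊢ (q2, 10101, BZ) ⊢ (q0, 0101, Z) ⊢ (q2, 101, BZ) ⊢ (q0, 01, Z) ⊢ (q2, 1, BZ) ⊢ (q0, ε, Z)
All input consumed; state q0 ∈ F.

Accept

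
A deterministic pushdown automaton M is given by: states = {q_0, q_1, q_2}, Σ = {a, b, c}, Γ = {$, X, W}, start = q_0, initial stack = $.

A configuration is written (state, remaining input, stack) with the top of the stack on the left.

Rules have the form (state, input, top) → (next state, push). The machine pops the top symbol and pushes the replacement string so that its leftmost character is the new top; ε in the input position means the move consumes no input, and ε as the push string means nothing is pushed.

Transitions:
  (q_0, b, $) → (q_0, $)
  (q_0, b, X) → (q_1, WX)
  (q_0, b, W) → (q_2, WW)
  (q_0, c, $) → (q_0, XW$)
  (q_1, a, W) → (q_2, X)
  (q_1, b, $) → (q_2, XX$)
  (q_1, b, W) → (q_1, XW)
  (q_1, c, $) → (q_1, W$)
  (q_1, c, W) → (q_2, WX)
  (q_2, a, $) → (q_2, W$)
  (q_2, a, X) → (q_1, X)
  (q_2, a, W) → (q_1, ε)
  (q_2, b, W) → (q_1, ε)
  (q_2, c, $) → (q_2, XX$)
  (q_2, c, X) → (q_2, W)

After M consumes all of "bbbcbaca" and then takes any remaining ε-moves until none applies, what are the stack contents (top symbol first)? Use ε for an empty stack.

XW$

(q_0, bbbcbaca, $)
  read b, top $: go to q_0, push $ → (q_0, bbcbaca, $)
  read b, top $: go to q_0, push $ → (q_0, bcbaca, $)
  read b, top $: go to q_0, push $ → (q_0, cbaca, $)
  read c, top $: go to q_0, push XW$ → (q_0, baca, XW$)
  read b, top X: go to q_1, push WX → (q_1, aca, WXW$)
  read a, top W: go to q_2, push X → (q_2, ca, XXW$)
  read c, top X: go to q_2, push W → (q_2, a, WXW$)
  read a, top W: go to q_1, push ε → (q_1, ε, XW$)
All input consumed in state q_1 with stack XW$.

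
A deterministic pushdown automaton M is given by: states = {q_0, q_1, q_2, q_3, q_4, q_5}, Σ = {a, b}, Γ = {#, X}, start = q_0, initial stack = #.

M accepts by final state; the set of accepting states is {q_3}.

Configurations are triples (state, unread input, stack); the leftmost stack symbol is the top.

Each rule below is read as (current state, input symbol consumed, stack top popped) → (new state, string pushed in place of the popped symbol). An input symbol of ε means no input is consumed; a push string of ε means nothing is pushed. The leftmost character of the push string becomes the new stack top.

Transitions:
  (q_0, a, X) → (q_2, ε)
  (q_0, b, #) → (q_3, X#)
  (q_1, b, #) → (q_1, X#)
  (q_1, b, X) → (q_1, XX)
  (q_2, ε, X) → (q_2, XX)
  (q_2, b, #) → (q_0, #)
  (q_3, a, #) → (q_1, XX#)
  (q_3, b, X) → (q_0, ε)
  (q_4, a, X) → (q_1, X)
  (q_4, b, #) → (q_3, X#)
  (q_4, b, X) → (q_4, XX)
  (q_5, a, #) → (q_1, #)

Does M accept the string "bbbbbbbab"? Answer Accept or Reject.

(q_0, bbbbbbbab, #) ⊢ (q_3, bbbbbbab, X#) ⊢ (q_0, bbbbbab, #) ⊢ (q_3, bbbbab, X#) ⊢ (q_0, bbbab, #) ⊢ (q_3, bbab, X#) ⊢ (q_0, bab, #) ⊢ (q_3, ab, X#)
No transition applies at (q_3, ab, X#); input not fully consumed.

Reject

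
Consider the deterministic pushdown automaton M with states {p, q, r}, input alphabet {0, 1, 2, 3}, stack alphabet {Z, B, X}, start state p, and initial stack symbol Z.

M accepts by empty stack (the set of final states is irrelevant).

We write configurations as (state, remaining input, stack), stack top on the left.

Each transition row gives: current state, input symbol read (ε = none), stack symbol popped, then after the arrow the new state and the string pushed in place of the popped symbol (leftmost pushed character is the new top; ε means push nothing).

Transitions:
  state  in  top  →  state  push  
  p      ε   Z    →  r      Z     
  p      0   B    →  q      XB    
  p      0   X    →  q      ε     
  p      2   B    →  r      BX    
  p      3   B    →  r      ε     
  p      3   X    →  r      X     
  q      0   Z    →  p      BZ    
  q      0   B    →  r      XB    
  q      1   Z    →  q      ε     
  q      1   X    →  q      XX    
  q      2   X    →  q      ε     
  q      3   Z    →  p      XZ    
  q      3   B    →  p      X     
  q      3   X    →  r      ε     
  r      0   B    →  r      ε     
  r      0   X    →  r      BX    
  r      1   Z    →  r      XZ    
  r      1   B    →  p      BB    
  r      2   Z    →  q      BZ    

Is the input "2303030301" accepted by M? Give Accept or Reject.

(p, 2303030301, Z)
  ε-move, top Z: go to r, push Z → (r, 2303030301, Z)
  read 2, top Z: go to q, push BZ → (q, 303030301, BZ)
  read 3, top B: go to p, push X → (p, 03030301, XZ)
  read 0, top X: go to q, push ε → (q, 3030301, Z)
  read 3, top Z: go to p, push XZ → (p, 030301, XZ)
  read 0, top X: go to q, push ε → (q, 30301, Z)
  read 3, top Z: go to p, push XZ → (p, 0301, XZ)
  read 0, top X: go to q, push ε → (q, 301, Z)
  read 3, top Z: go to p, push XZ → (p, 01, XZ)
  read 0, top X: go to q, push ε → (q, 1, Z)
  read 1, top Z: go to q, push ε → (q, ε, ε)
All input consumed and the stack is empty.

Accept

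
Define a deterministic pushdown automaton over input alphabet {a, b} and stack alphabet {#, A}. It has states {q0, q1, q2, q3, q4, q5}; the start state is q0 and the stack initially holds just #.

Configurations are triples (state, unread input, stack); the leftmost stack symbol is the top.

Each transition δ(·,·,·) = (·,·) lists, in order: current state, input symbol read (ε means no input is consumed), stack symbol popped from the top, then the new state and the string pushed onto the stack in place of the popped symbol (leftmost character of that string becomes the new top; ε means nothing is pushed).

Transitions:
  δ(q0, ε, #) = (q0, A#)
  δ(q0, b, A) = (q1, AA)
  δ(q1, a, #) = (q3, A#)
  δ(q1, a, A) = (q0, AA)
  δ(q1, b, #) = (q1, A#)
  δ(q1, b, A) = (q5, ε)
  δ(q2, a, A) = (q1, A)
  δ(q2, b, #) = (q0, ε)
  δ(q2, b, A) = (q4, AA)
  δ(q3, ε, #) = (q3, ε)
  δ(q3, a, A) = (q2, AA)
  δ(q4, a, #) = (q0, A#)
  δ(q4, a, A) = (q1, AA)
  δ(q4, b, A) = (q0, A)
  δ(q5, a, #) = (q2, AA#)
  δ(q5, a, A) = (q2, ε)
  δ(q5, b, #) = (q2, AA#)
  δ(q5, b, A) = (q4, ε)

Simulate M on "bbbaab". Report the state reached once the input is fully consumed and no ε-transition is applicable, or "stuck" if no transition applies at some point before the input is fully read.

stuck

(q0, bbbaab, #)
  ε-move, top #: go to q0, push A# → (q0, bbbaab, A#)
  read b, top A: go to q1, push AA → (q1, bbaab, AA#)
  read b, top A: go to q5, push ε → (q5, baab, A#)
  read b, top A: go to q4, push ε → (q4, aab, #)
  read a, top #: go to q0, push A# → (q0, ab, A#)
No transition for (q0, a, top A); M blocks with input ab remaining.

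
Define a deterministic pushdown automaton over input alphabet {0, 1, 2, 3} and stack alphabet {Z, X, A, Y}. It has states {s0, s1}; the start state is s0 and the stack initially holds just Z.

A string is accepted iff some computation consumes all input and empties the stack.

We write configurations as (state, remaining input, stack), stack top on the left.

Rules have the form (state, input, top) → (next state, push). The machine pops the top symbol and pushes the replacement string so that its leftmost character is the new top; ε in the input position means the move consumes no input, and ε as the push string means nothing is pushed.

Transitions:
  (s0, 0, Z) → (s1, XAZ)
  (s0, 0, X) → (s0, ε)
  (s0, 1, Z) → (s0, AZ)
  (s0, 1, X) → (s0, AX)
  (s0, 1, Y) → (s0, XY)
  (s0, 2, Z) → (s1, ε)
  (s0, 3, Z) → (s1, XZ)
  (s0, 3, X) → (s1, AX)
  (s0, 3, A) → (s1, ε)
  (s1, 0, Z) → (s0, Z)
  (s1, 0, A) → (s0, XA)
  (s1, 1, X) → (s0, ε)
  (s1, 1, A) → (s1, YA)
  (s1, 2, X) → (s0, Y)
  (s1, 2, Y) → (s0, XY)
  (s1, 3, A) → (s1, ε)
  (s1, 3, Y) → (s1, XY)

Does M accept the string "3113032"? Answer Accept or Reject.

(s0, 3113032, Z) ⊢ (s1, 113032, XZ) ⊢ (s0, 13032, Z) ⊢ (s0, 3032, AZ) ⊢ (s1, 032, Z) ⊢ (s0, 32, Z) ⊢ (s1, 2, XZ) ⊢ (s0, ε, YZ)
All input consumed; stack is YZ, not empty, and no further ε-move applies.

Reject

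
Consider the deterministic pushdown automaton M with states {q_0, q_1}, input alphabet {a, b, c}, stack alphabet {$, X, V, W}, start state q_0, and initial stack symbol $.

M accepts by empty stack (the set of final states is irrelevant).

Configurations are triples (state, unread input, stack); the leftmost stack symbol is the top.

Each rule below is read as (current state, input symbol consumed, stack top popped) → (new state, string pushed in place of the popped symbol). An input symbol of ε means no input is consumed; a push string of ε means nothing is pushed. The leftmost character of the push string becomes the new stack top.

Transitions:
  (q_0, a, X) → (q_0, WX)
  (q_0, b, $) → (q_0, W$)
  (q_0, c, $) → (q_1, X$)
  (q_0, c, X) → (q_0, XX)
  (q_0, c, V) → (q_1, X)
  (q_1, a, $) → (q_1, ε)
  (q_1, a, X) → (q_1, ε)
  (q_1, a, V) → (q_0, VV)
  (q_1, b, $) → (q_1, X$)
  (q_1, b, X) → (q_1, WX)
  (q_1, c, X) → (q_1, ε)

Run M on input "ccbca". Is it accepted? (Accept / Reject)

(q_0, ccbca, $)
  read c, top $: go to q_1, push X$ → (q_1, cbca, X$)
  read c, top X: go to q_1, push ε → (q_1, bca, $)
  read b, top $: go to q_1, push X$ → (q_1, ca, X$)
  read c, top X: go to q_1, push ε → (q_1, a, $)
  read a, top $: go to q_1, push ε → (q_1, ε, ε)
All input consumed and the stack is empty.

Accept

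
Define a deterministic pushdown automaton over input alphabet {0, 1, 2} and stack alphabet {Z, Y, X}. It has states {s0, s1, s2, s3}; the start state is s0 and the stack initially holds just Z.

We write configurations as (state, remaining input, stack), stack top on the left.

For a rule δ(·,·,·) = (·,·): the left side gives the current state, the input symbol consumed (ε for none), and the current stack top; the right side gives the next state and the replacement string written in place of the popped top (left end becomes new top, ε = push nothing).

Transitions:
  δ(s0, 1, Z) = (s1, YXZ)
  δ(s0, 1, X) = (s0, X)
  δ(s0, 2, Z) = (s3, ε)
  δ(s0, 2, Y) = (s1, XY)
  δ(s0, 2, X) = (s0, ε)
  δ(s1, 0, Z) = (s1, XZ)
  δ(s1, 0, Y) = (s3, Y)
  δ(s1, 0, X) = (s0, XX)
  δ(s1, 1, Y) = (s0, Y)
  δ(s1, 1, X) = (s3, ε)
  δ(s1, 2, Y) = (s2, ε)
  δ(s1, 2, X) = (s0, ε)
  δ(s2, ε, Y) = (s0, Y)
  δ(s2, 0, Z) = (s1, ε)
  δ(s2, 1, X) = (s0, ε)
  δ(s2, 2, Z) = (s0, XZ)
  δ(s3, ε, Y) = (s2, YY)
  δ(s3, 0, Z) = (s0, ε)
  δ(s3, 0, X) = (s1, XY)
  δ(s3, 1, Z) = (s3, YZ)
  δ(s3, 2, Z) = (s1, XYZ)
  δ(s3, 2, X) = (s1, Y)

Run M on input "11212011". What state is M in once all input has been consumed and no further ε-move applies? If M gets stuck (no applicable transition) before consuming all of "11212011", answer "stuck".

s0

(s0, 11212011, Z)
  read 1, top Z: go to s1, push YXZ → (s1, 1212011, YXZ)
  read 1, top Y: go to s0, push Y → (s0, 212011, YXZ)
  read 2, top Y: go to s1, push XY → (s1, 12011, XYXZ)
  read 1, top X: go to s3, push ε → (s3, 2011, YXZ)
  ε-move, top Y: go to s2, push YY → (s2, 2011, YYXZ)
  ε-move, top Y: go to s0, push Y → (s0, 2011, YYXZ)
  read 2, top Y: go to s1, push XY → (s1, 011, XYYXZ)
  read 0, top X: go to s0, push XX → (s0, 11, XXYYXZ)
  read 1, top X: go to s0, push X → (s0, 1, XXYYXZ)
  read 1, top X: go to s0, push X → (s0, ε, XXYYXZ)
All input consumed; M is in state s0.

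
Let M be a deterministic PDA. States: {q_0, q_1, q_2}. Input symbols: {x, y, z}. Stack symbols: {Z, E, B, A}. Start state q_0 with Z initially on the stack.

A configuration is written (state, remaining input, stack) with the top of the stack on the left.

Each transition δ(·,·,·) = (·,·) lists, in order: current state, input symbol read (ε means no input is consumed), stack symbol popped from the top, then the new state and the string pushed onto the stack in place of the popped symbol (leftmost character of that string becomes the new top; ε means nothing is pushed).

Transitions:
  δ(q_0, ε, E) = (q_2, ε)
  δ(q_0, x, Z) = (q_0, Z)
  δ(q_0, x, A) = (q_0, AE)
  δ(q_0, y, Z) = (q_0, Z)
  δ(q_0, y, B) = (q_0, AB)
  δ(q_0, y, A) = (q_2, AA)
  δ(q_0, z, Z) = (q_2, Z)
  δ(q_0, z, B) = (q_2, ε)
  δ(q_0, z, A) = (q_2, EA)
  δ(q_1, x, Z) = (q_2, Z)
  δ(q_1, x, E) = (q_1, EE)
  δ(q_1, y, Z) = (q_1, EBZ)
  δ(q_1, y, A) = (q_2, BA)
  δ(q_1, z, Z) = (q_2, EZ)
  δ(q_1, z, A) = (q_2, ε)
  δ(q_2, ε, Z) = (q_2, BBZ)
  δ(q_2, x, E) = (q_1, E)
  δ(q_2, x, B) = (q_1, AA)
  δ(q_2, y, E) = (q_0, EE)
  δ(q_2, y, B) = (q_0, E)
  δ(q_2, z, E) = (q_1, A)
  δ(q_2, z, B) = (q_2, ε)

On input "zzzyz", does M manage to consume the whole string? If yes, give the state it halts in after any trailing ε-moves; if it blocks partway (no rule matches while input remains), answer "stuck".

(q_0, zzzyz, Z)
  read z, top Z: go to q_2, push Z → (q_2, zzyz, Z)
  ε-move, top Z: go to q_2, push BBZ → (q_2, zzyz, BBZ)
  read z, top B: go to q_2, push ε → (q_2, zyz, BZ)
  read z, top B: go to q_2, push ε → (q_2, yz, Z)
  ε-move, top Z: go to q_2, push BBZ → (q_2, yz, BBZ)
  read y, top B: go to q_0, push E → (q_0, z, EBZ)
  ε-move, top E: go to q_2, push ε → (q_2, z, BZ)
  read z, top B: go to q_2, push ε → (q_2, ε, Z)
  ε-move, top Z: go to q_2, push BBZ → (q_2, ε, BBZ)
All input consumed; M is in state q_2.

q_2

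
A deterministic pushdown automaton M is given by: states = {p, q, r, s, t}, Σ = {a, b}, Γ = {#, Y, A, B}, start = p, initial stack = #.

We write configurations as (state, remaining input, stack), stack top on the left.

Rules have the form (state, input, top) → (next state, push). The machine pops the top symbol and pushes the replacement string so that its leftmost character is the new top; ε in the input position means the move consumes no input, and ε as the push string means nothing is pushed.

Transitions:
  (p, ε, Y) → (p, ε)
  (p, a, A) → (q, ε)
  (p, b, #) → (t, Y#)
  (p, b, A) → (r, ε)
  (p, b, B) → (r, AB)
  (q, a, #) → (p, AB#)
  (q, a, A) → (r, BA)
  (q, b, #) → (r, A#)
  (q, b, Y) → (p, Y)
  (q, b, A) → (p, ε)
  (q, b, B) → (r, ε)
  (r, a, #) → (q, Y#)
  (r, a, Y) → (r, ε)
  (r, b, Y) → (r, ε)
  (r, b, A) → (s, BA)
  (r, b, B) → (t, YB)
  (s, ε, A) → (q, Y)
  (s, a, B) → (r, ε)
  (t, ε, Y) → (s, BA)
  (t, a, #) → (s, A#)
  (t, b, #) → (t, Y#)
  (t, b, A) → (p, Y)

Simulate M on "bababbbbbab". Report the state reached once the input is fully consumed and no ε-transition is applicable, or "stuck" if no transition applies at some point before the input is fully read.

(p, bababbbbbab, #)
  read b, top #: go to t, push Y# → (t, ababbbbbab, Y#)
  ε-move, top Y: go to s, push BA → (s, ababbbbbab, BA#)
  read a, top B: go to r, push ε → (r, babbbbbab, A#)
  read b, top A: go to s, push BA → (s, abbbbbab, BA#)
  read a, top B: go to r, push ε → (r, bbbbbab, A#)
  read b, top A: go to s, push BA → (s, bbbbab, BA#)
No transition for (s, b, top B); M blocks with input bbbbab remaining.

stuck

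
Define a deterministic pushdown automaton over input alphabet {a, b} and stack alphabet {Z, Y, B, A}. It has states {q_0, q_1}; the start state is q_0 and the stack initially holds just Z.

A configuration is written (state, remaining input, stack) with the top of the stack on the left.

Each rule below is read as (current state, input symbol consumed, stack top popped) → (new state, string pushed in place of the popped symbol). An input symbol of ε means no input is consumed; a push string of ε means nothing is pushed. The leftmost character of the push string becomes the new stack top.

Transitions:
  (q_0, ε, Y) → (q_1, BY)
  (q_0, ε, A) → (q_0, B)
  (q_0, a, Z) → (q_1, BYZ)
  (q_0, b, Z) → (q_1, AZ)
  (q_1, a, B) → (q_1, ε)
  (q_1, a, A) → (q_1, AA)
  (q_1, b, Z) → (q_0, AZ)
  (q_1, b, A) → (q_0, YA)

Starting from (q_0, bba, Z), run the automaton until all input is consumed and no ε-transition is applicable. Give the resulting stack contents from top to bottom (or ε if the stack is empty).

(q_0, bba, Z)
  read b, top Z: go to q_1, push AZ → (q_1, ba, AZ)
  read b, top A: go to q_0, push YA → (q_0, a, YAZ)
  ε-move, top Y: go to q_1, push BY → (q_1, a, BYAZ)
  read a, top B: go to q_1, push ε → (q_1, ε, YAZ)
All input consumed in state q_1 with stack YAZ.

YAZ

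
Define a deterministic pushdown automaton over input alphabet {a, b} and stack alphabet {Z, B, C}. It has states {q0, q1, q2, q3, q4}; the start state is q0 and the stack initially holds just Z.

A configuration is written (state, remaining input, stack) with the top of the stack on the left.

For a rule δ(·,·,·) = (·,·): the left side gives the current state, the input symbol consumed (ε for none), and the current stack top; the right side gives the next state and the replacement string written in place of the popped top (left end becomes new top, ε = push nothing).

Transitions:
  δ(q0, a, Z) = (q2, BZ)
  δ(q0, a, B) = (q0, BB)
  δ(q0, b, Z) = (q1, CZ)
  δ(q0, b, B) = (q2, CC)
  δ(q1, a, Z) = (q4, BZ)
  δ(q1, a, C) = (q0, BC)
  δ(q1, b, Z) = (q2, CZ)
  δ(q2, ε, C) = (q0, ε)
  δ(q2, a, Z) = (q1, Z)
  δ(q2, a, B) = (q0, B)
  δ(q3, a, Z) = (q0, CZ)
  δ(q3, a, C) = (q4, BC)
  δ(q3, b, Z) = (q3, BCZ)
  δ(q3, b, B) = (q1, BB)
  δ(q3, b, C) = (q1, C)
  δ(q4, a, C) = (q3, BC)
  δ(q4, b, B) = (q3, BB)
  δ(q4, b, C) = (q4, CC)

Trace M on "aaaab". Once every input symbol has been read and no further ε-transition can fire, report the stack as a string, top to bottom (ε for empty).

(q0, aaaab, Z) ⊢ (q2, aaab, BZ) ⊢ (q0, aab, BZ) ⊢ (q0, ab, BBZ) ⊢ (q0, b, BBBZ) ⊢ (q2, ε, CCBBZ) ⊢ (q0, ε, CBBZ)
All input consumed in state q0 with stack CBBZ.

CBBZ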